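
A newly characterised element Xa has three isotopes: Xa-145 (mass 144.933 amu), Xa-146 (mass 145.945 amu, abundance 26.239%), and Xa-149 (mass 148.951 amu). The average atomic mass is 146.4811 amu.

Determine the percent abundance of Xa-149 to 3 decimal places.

31.920%

The remaining 73.761% is split between Xa-145 (fraction x) and Xa-149 (fraction 0.73761 − x).
Substituting: 144.933x + 148.951(0.73761 − x) = 108.18659145
(144.933 − 148.951)x = -1.68115566  ⇒  x = 0.41841, y = 0.31920
Xa-145: 41.841%, Xa-149: 31.920%.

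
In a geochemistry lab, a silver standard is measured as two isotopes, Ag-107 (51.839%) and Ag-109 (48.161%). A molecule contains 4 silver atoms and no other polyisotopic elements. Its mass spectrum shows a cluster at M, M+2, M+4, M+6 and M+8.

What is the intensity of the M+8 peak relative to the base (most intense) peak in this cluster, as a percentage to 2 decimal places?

14.39%

(0.51839 + 0.48161)^4 gives M 0.0722, M+2 0.2684, M+4 0.3740, M+6 0.2316, M+8 0.0538; the largest is M+4.
P(M+4) = C(4,2) × 0.51839^2 × 0.48161^2 = 6 × 0.26872819 × 0.23194819 = 0.373986 (base)
P(M+8) = C(4,4) × 0.51839^0 × 0.48161^4 = 1 × 1.0000 × 0.05379996 = 0.053800
Relative intensity = 0.053800 / 0.373986 × 100 = 14.39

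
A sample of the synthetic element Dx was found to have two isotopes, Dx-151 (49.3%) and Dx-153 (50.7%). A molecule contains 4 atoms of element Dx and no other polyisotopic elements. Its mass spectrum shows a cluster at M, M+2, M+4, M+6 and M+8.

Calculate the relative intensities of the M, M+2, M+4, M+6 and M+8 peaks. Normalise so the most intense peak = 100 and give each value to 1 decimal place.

Expanding (0.493 + 0.507)^4:
P(M) = 0.493^4 = 0.059073
P(M+2) = 4 × 0.493^3 × 0.507^1 = 0.243001
P(M+4) = 6 × 0.493^2 × 0.507^2 = 0.374853
P(M+6) = 4 × 0.493^1 × 0.507^3 = 0.256999
P(M+8) = 0.507^4 = 0.066074
The M+4 peak is largest (0.374853); scaling to 100 gives 15.8 : 64.8 : 100.0 : 68.6 : 17.6.

15.8 : 64.8 : 100.0 : 68.6 : 17.6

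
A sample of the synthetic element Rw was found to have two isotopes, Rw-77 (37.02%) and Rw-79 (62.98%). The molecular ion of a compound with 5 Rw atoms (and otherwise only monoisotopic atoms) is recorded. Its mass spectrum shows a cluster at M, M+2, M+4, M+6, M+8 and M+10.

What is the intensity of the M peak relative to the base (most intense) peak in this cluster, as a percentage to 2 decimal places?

2.03%

Term probabilities: M 0.0070, M+2 0.0591, M+4 0.2012, M+6 0.3424, M+8 0.2912, M+10 0.0991. Base peak = M+6.
P(M+6) = C(5,3) × 0.3702^2 × 0.6298^3 = 10 × 0.13704804 × 0.24980894 = 0.342358 (base)
P(M) = C(5,0) × 0.3702^5 × 0.6298^0 = 1 × 0.00695316 × 1.0000 = 0.006953
Relative intensity = 0.006953 / 0.342358 × 100 = 2.03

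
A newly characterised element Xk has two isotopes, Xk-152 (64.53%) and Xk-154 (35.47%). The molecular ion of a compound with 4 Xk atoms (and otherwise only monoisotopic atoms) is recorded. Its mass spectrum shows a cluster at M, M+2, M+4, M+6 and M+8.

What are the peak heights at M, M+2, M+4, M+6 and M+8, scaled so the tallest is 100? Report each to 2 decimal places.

The 4 Xk atoms are independent, so intensities follow the terms of (0.6453 + 0.3547)^4.
P(M) = 0.6453^4 = 0.173399
P(M+2) = 4 × 0.6453^3 × 0.3547^1 = 0.381247
P(M+4) = 6 × 0.6453^2 × 0.3547^2 = 0.314338
P(M+6) = 4 × 0.6453^1 × 0.3547^3 = 0.115187
P(M+8) = 0.3547^4 = 0.015829
The M+2 peak is largest (0.381247); scaling to 100 gives 45.48 : 100.00 : 82.45 : 30.21 : 4.15.

45.48 : 100.00 : 82.45 : 30.21 : 4.15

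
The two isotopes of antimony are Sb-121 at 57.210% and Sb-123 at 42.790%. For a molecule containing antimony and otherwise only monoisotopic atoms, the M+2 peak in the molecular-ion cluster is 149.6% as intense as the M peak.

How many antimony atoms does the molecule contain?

2

For n independent Sb atoms, I(M+2)/I(M) = n · (abundance Sb-123) / (abundance Sb-121) = n · 0.42790/0.57210.
n = 1.496 × 0.57210/0.42790 = 2.00 ≈ 2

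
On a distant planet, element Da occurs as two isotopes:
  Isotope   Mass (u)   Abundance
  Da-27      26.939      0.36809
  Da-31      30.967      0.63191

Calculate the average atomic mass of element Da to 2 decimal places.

The abundance-weighted mean is 0.36809 × 26.939 + 0.63191 × 30.967
= 9.9160 + 19.5684 = 29.4844 u

29.48 u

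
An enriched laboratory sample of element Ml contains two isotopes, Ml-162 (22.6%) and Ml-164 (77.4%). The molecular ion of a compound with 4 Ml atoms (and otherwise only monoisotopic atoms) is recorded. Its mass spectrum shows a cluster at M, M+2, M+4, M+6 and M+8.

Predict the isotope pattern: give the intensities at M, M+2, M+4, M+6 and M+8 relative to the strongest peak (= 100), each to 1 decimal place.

Expanding (0.226 + 0.774)^4:
P(M) = 0.226^4 = 0.002609
P(M+2) = 4 × 0.226^3 × 0.774^1 = 0.035738
P(M+4) = 6 × 0.226^2 × 0.774^2 = 0.183590
P(M+6) = 4 × 0.226^1 × 0.774^3 = 0.419171
P(M+8) = 0.774^4 = 0.358892
The M+6 peak is largest (0.419171); scaling to 100 gives 0.6 : 8.5 : 43.8 : 100.0 : 85.6.

0.6 : 8.5 : 43.8 : 100.0 : 85.6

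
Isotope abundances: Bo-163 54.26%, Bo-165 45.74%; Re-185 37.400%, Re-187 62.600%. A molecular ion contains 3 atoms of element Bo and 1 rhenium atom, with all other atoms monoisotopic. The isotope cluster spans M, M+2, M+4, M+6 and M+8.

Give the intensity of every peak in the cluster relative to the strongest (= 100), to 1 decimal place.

Element Bo pattern (n=3): 0.15974945 : 0.40399593 : 0.34055979 : 0.09569483
Rhenium pattern (n=1): 0.3740 : 0.6260
Convolve the two distributions (both contribute in 2-u steps):
  M: 0.15974945×0.3740 = 0.059746
  M+2: 0.15974945×0.6260 + 0.40399593×0.3740 = 0.251098
  M+4: 0.40399593×0.6260 + 0.34055979×0.3740 = 0.380271
  M+6: 0.34055979×0.6260 + 0.09569483×0.3740 = 0.248980
  M+8: 0.09569483×0.6260 = 0.059905
Scale to base peak (0.380271) = 100: 15.7 : 66.0 : 100.0 : 65.5 : 15.8

15.7 : 66.0 : 100.0 : 65.5 : 15.8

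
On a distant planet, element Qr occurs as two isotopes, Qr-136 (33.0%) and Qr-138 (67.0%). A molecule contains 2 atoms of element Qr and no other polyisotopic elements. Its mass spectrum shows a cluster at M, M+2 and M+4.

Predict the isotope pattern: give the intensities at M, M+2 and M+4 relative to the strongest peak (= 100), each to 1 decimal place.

The 2 Qr atoms are independent, so intensities follow the terms of (0.330 + 0.670)^2.
P(M) = 0.330^2 = 0.108900
P(M+2) = 2 × 0.330^1 × 0.670^1 = 0.442200
P(M+4) = 0.670^2 = 0.448900
The M+4 peak is largest (0.448900); scaling to 100 gives 24.3 : 98.5 : 100.0.

24.3 : 98.5 : 100.0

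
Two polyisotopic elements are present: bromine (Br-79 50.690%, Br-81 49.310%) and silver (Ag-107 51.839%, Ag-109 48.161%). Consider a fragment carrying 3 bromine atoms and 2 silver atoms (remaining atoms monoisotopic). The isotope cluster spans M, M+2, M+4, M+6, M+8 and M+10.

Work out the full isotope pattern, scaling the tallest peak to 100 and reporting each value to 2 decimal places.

Bromine pattern (n=3): 0.13024674 : 0.3801026 : 0.36975457 : 0.11989609
Silver pattern (n=2): 0.26872819 : 0.49932362 : 0.23194819
Convolve the two distributions (both contribute in 2-u steps):
  M: 0.13024674×0.26872819 = 0.035001
  M+2: 0.13024674×0.49932362 + 0.3801026×0.26872819 = 0.167180
  M+4: 0.13024674×0.23194819 + 0.3801026×0.49932362 + 0.36975457×0.26872819 = 0.319368
  M+6: 0.3801026×0.23194819 + 0.36975457×0.49932362 + 0.11989609×0.26872819 = 0.305011
  M+8: 0.36975457×0.23194819 + 0.11989609×0.49932362 = 0.145631
  M+10: 0.11989609×0.23194819 = 0.027810
Scale to base peak (0.319368) = 100: 10.96 : 52.35 : 100.00 : 95.50 : 45.60 : 8.71

10.96 : 52.35 : 100.00 : 95.50 : 45.60 : 8.71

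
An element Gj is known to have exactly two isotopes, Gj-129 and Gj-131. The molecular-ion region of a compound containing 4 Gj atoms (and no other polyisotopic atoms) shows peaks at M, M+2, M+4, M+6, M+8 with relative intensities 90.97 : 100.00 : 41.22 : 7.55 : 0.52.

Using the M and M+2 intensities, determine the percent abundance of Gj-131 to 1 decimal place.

Write p for the Gj-129 fraction. I(M+2)/I(M) = [C(4,1)·p^3·(1−p)] / p^4 = 4·(1−p)/p = 100.00/90.97 = 1.0993
(1−p)/p = 1.0993/4 = 0.2748  ⇒  p = 1/(1 + 0.2748) = 0.7844
Gj-129: 78.4%, Gj-131: 21.6%.

21.6%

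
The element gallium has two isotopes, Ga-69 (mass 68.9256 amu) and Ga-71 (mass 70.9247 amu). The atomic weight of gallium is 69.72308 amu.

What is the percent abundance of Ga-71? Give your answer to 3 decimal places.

39.892%

Let x be the fractional abundance of Ga-69; then Ga-71 has abundance 1 − x.
68.9256·x + 70.9247·(1 − x) = 69.72308
(68.9256 − 70.9247)·x = 69.72308 − 70.9247
x = -1.20162 / -1.9991 = 0.60108 → 60.108% Ga-69, 39.892% Ga-71.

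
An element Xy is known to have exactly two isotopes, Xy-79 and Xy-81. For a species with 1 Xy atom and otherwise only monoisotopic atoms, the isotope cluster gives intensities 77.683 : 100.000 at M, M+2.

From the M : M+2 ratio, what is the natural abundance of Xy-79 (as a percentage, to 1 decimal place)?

Let p = fractional abundance of Xy-79. I(M+2)/I(M) = [C(1,1)·p^0·(1−p)] / p^1 = 1·(1−p)/p = 100.000/77.683 = 1.2873
(1−p)/p = 1.2873/1 = 1.2873  ⇒  p = 1/(1 + 1.2873) = 0.4372
Xy-79: 43.7%, Xy-81: 56.3%.

43.7%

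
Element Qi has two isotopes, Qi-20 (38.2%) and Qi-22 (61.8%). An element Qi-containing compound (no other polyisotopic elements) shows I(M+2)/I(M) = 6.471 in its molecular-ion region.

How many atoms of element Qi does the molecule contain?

The M+2/M ratio from n Qi atoms is n · q/p = n · 0.618/0.382.
n = 6.471 × 0.382/0.618 = 4.00 ≈ 4

4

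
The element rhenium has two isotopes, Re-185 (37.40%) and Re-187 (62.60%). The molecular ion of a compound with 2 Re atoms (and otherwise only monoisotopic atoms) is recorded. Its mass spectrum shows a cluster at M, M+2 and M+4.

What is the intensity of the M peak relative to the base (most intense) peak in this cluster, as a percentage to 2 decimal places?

29.87%

Binomial terms of (0.3740 + 0.6260)^2: M 0.1399, M+2 0.4682, M+4 0.3919 → M+2 is the base peak.
P(M+2) = C(2,1) × 0.3740^1 × 0.6260^1 = 2 × 0.3740 × 0.6260 = 0.468248 (base)
P(M) = C(2,0) × 0.3740^2 × 0.6260^0 = 1 × 0.139876 × 1.0000 = 0.139876
Relative intensity = 0.139876 / 0.468248 × 100 = 29.87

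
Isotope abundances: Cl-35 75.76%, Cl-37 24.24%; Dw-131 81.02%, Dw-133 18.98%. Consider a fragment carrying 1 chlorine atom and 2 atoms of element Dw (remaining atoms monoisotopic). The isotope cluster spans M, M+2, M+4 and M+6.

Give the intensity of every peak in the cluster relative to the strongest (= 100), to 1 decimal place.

Chlorine pattern (n=1): 0.7576 : 0.2424
Element Dw pattern (n=2): 0.65642404 : 0.30755192 : 0.03602404
Convolve the two distributions (both contribute in 2-u steps):
  M: 0.7576×0.65642404 = 0.497307
  M+2: 0.7576×0.30755192 + 0.2424×0.65642404 = 0.392119
  M+4: 0.7576×0.03602404 + 0.2424×0.30755192 = 0.101842
  M+6: 0.2424×0.03602404 = 0.008732
Scale to base peak (0.497307) = 100: 100.0 : 78.8 : 20.5 : 1.8

100.0 : 78.8 : 20.5 : 1.8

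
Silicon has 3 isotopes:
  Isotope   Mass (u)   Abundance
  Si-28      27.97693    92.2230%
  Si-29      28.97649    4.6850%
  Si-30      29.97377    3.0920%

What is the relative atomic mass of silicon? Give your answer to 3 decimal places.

28.086 u

Weight each isotope mass by its fractional abundance: 0.922230 × 27.97693 + 0.046850 × 28.97649 + 0.030920 × 29.97377
= 25.801164 + 1.357549 + 0.926789 = 28.085502 u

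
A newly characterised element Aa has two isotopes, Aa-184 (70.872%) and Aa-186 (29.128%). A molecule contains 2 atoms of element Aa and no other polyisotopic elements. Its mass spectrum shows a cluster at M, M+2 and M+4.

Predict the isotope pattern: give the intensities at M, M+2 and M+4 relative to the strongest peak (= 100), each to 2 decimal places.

100.00 : 82.20 : 16.89

Each Aa atom is independently Aa-184 (p = 0.70872) or Aa-186 (q = 0.29128); the cluster is the binomial expansion (p + q)^2.
P(M) = 0.70872^2 = 0.502284
P(M+2) = 2 × 0.70872^1 × 0.29128^1 = 0.412872
P(M+4) = 0.29128^2 = 0.084844
The M peak is largest (0.502284); scaling to 100 gives 100.00 : 82.20 : 16.89.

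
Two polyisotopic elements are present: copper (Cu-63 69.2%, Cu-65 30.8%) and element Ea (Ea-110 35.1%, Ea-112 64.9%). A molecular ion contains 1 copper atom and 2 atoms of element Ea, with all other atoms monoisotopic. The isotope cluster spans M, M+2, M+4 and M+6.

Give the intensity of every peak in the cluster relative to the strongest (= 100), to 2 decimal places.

Copper pattern (n=1): 0.6920 : 0.3080
Element Ea pattern (n=2): 0.123201 : 0.455598 : 0.421201
Convolve the two distributions (both contribute in 2-u steps):
  M: 0.6920×0.123201 = 0.085255
  M+2: 0.6920×0.455598 + 0.3080×0.123201 = 0.353220
  M+4: 0.6920×0.421201 + 0.3080×0.455598 = 0.431795
  M+6: 0.3080×0.421201 = 0.129730
Scale to base peak (0.431795) = 100: 19.74 : 81.80 : 100.00 : 30.04

19.74 : 81.80 : 100.00 : 30.04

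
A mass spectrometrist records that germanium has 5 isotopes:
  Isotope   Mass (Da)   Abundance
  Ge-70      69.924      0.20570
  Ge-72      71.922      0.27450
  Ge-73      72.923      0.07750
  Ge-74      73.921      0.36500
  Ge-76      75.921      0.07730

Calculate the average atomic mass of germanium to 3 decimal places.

Average mass = Σ (abundance × isotope mass) = 0.20570 × 69.924 + 0.27450 × 71.922 + 0.07750 × 72.923 + 0.36500 × 73.921 + 0.07730 × 75.921
= 14.3834 + 19.7426 + 5.6515 + 26.9812 + 5.8687 = 72.6274 Da

72.627 Da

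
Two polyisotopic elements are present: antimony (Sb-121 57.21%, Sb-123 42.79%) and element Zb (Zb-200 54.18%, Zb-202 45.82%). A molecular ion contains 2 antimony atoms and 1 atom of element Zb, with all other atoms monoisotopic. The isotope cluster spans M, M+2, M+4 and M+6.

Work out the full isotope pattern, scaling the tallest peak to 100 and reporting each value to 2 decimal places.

Antimony pattern (n=2): 0.32729841 : 0.48960318 : 0.18309841
Element Zb pattern (n=1): 0.5418 : 0.4582
Convolve the two distributions (both contribute in 2-u steps):
  M: 0.32729841×0.5418 = 0.177330
  M+2: 0.32729841×0.4582 + 0.48960318×0.5418 = 0.415235
  M+4: 0.48960318×0.4582 + 0.18309841×0.5418 = 0.323539
  M+6: 0.18309841×0.4582 = 0.083896
Scale to base peak (0.415235) = 100: 42.71 : 100.00 : 77.92 : 20.20

42.71 : 100.00 : 77.92 : 20.20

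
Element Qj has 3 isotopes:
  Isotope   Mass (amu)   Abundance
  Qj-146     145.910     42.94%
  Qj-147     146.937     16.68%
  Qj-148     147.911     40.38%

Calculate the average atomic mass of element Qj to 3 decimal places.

146.889 amu

The abundance-weighted mean is 0.4294 × 145.910 + 0.1668 × 146.937 + 0.4038 × 147.911
= 62.6538 + 24.5091 + 59.7265 = 146.8894 amu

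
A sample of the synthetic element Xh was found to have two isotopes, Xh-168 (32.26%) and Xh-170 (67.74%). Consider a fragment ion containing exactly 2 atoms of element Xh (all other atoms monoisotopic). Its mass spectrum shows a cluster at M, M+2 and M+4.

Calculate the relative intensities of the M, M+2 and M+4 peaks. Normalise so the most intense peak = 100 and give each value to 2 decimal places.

22.68 : 95.25 : 100.00

Expanding (0.3226 + 0.6774)^2:
P(M) = 0.3226^2 = 0.104071
P(M+2) = 2 × 0.3226^1 × 0.6774^1 = 0.437058
P(M+4) = 0.6774^2 = 0.458871
The M+4 peak is largest (0.458871); scaling to 100 gives 22.68 : 95.25 : 100.00.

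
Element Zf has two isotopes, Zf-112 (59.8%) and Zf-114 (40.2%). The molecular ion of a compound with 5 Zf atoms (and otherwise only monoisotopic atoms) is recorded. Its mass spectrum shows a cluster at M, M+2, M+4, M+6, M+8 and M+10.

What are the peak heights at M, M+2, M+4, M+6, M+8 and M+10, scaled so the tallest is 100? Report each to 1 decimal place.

22.1 : 74.4 : 100.0 : 67.2 : 22.6 : 3.0

The 5 Zf atoms are independent, so intensities follow the terms of (0.598 + 0.402)^5.
P(M) = 0.598^5 = 0.076473
P(M+2) = 5 × 0.598^4 × 0.402^1 = 0.257040
P(M+4) = 10 × 0.598^3 × 0.402^2 = 0.345586
P(M+6) = 10 × 0.598^2 × 0.402^3 = 0.232317
P(M+8) = 5 × 0.598^1 × 0.402^4 = 0.078086
P(M+10) = 0.402^5 = 0.010499
The M+4 peak is largest (0.345586); scaling to 100 gives 22.1 : 74.4 : 100.0 : 67.2 : 22.6 : 3.0.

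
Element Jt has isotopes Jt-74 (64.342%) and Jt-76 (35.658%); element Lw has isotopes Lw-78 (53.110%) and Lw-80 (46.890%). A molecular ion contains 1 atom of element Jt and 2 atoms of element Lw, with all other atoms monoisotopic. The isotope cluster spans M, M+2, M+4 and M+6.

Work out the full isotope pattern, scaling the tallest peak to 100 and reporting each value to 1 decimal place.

Element Jt pattern (n=1): 0.64342 : 0.35658
Element Lw pattern (n=2): 0.28206721 : 0.49806558 : 0.21986721
Convolve the two distributions (both contribute in 2-u steps):
  M: 0.64342×0.28206721 = 0.181488
  M+2: 0.64342×0.49806558 + 0.35658×0.28206721 = 0.421045
  M+4: 0.64342×0.21986721 + 0.35658×0.49806558 = 0.319067
  M+6: 0.35658×0.21986721 = 0.078400
Scale to base peak (0.421045) = 100: 43.1 : 100.0 : 75.8 : 18.6

43.1 : 100.0 : 75.8 : 18.6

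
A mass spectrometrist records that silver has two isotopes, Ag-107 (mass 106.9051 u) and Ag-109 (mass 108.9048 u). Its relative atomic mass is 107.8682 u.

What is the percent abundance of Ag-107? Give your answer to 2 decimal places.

With x = fraction of Ag-107 (so Ag-109 is 1 − x):
106.9051·x + 108.9048·(1 − x) = 107.8682
(106.9051 − 108.9048)·x = 107.8682 − 108.9048
x = -1.0366 / -1.9997 = 0.51838 → 51.84% Ag-107, 48.16% Ag-109.

51.84%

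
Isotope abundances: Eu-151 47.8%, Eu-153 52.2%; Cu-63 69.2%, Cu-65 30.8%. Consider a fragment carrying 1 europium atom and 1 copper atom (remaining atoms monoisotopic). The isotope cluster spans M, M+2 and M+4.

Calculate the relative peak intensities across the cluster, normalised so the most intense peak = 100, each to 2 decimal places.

65.06 : 100.00 : 31.62

Europium pattern (n=1): 0.4780 : 0.5220
Copper pattern (n=1): 0.6920 : 0.3080
Convolve the two distributions (both contribute in 2-u steps):
  M: 0.4780×0.6920 = 0.330776
  M+2: 0.4780×0.3080 + 0.5220×0.6920 = 0.508448
  M+4: 0.5220×0.3080 = 0.160776
Scale to base peak (0.508448) = 100: 65.06 : 100.00 : 31.62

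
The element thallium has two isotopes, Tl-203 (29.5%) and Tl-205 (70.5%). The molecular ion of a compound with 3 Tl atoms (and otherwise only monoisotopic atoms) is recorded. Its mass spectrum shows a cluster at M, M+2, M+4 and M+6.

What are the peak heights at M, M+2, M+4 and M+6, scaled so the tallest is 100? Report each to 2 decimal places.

5.84 : 41.84 : 100.00 : 79.66

The 3 Tl atoms are independent, so intensities follow the terms of (0.295 + 0.705)^3.
P(M) = 0.295^3 = 0.025672
P(M+2) = 3 × 0.295^2 × 0.705^1 = 0.184058
P(M+4) = 3 × 0.295^1 × 0.705^2 = 0.439867
P(M+6) = 0.705^3 = 0.350403
The M+4 peak is largest (0.439867); scaling to 100 gives 5.84 : 41.84 : 100.00 : 79.66.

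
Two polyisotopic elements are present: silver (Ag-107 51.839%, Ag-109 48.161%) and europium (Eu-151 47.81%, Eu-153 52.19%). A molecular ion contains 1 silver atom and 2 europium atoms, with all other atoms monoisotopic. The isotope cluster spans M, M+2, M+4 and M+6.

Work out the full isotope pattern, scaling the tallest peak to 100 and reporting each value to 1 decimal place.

Silver pattern (n=1): 0.51839 : 0.48161
Europium pattern (n=2): 0.22857961 : 0.49904078 : 0.27237961
Convolve the two distributions (both contribute in 2-u steps):
  M: 0.51839×0.22857961 = 0.118493
  M+2: 0.51839×0.49904078 + 0.48161×0.22857961 = 0.368784
  M+4: 0.51839×0.27237961 + 0.48161×0.49904078 = 0.381542
  M+6: 0.48161×0.27237961 = 0.131181
Scale to base peak (0.381542) = 100: 31.1 : 96.7 : 100.0 : 34.4

31.1 : 96.7 : 100.0 : 34.4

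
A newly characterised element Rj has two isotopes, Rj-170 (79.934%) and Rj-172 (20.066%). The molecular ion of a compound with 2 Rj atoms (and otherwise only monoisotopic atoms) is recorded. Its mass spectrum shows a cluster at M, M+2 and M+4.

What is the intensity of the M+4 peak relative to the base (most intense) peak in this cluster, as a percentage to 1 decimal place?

6.3%

(0.79934 + 0.20066)^2 gives M 0.6389, M+2 0.3208, M+4 0.0403; the largest is M.
P(M) = C(2,0) × 0.79934^2 × 0.20066^0 = 1 × 0.63894444 × 1.0000 = 0.638944 (base)
P(M+4) = C(2,2) × 0.79934^0 × 0.20066^2 = 1 × 1.0000 × 0.04026444 = 0.040264
Relative intensity = 0.040264 / 0.638944 × 100 = 6.3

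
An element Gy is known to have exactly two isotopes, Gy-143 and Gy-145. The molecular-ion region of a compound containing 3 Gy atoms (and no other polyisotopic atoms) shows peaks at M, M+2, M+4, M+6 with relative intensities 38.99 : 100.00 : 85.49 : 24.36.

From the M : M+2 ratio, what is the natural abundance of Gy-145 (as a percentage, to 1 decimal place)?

Write p for the Gy-143 fraction. I(M+2)/I(M) = [C(3,1)·p^2·(1−p)] / p^3 = 3·(1−p)/p = 100.00/38.99 = 2.5648
(1−p)/p = 2.5648/3 = 0.8549  ⇒  p = 1/(1 + 0.8549) = 0.5391
Gy-143: 53.9%, Gy-145: 46.1%.

46.1%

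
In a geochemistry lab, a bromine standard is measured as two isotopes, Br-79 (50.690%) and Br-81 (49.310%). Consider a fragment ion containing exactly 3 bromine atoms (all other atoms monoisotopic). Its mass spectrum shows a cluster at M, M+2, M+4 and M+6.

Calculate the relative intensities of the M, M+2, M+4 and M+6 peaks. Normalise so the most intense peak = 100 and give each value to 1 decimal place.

34.3 : 100.0 : 97.3 : 31.5

Each Br atom is independently Br-79 (p = 0.50690) or Br-81 (q = 0.49310); the cluster is the binomial expansion (p + q)^3.
P(M) = 0.50690^3 = 0.130247
P(M+2) = 3 × 0.50690^2 × 0.49310^1 = 0.380103
P(M+4) = 3 × 0.50690^1 × 0.49310^2 = 0.369755
P(M+6) = 0.49310^3 = 0.119896
The M+2 peak is largest (0.380103); scaling to 100 gives 34.3 : 100.0 : 97.3 : 31.5.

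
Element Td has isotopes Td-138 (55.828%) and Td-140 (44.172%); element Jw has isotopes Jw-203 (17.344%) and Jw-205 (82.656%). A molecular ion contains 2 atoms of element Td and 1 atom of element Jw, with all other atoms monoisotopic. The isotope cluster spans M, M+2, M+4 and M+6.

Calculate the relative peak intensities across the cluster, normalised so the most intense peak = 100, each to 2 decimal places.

12.24 : 77.73 : 100.00 : 36.53

Element Td pattern (n=2): 0.31167656 : 0.49320688 : 0.19511656
Element Jw pattern (n=1): 0.17344 : 0.82656
Convolve the two distributions (both contribute in 2-u steps):
  M: 0.31167656×0.17344 = 0.054057
  M+2: 0.31167656×0.82656 + 0.49320688×0.17344 = 0.343161
  M+4: 0.49320688×0.82656 + 0.19511656×0.17344 = 0.441506
  M+6: 0.19511656×0.82656 = 0.161276
Scale to base peak (0.441506) = 100: 12.24 : 77.73 : 100.00 : 36.53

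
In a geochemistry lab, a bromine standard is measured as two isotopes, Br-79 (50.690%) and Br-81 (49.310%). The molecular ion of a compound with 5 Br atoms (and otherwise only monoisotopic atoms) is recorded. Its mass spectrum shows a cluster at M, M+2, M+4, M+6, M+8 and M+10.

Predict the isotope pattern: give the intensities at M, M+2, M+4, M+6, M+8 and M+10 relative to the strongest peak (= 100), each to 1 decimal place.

10.6 : 51.4 : 100.0 : 97.3 : 47.3 : 9.2

Each Br atom is independently Br-79 (p = 0.50690) or Br-81 (q = 0.49310); the cluster is the binomial expansion (p + q)^5.
P(M) = 0.50690^5 = 0.033467
P(M+2) = 5 × 0.50690^4 × 0.49310^1 = 0.162777
P(M+4) = 10 × 0.50690^3 × 0.49310^2 = 0.316692
P(M+6) = 10 × 0.50690^2 × 0.49310^3 = 0.308070
P(M+8) = 5 × 0.50690^1 × 0.49310^4 = 0.149842
P(M+10) = 0.49310^5 = 0.029152
The M+4 peak is largest (0.316692); scaling to 100 gives 10.6 : 51.4 : 100.0 : 97.3 : 47.3 : 9.2.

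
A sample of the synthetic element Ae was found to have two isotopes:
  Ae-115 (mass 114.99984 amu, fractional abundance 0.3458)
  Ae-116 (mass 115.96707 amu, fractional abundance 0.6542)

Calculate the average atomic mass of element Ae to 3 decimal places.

115.633 amu

Weight each isotope mass by its fractional abundance: 0.3458 × 114.99984 + 0.6542 × 115.96707
= 39.766945 + 75.865657 = 115.632602 amu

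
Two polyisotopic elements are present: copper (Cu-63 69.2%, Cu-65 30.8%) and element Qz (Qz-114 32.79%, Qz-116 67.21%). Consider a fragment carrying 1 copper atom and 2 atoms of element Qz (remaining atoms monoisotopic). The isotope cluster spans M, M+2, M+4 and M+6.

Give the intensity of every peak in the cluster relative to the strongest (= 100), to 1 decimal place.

16.6 : 75.4 : 100.0 : 31.0

Copper pattern (n=1): 0.6920 : 0.3080
Element Qz pattern (n=2): 0.10751841 : 0.44076318 : 0.45171841
Convolve the two distributions (both contribute in 2-u steps):
  M: 0.6920×0.10751841 = 0.074403
  M+2: 0.6920×0.44076318 + 0.3080×0.10751841 = 0.338124
  M+4: 0.6920×0.45171841 + 0.3080×0.44076318 = 0.448344
  M+6: 0.3080×0.45171841 = 0.139129
Scale to base peak (0.448344) = 100: 16.6 : 75.4 : 100.0 : 31.0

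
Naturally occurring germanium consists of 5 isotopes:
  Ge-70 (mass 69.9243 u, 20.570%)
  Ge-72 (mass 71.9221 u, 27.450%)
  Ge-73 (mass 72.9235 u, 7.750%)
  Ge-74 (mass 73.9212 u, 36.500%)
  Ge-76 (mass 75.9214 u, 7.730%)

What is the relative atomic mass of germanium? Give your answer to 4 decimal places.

72.6276 u

Weight each isotope mass by its fractional abundance: 0.20570 × 69.9243 + 0.27450 × 71.9221 + 0.07750 × 72.9235 + 0.36500 × 73.9212 + 0.07730 × 75.9214
= 14.38343 + 19.74262 + 5.65157 + 26.98124 + 5.86872 = 72.62758 u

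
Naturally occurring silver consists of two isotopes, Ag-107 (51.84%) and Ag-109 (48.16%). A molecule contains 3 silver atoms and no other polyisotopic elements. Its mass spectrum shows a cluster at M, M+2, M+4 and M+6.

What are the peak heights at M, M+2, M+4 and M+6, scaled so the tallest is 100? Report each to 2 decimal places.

Each Ag atom is independently Ag-107 (p = 0.5184) or Ag-109 (q = 0.4816); the cluster is the binomial expansion (p + q)^3.
P(M) = 0.5184^3 = 0.139314
P(M+2) = 3 × 0.5184^2 × 0.4816^1 = 0.388273
P(M+4) = 3 × 0.5184^1 × 0.4816^2 = 0.360711
P(M+6) = 0.4816^3 = 0.111702
The M+2 peak is largest (0.388273); scaling to 100 gives 35.88 : 100.00 : 92.90 : 28.77.

35.88 : 100.00 : 92.90 : 28.77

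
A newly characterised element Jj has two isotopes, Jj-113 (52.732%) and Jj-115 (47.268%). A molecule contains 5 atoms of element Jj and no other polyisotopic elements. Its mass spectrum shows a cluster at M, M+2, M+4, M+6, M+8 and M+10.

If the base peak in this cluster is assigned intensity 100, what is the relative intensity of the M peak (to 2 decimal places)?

Binomial terms of (0.52732 + 0.47268)^5: M 0.0408, M+2 0.1827, M+4 0.3276, M+6 0.2937, M+8 0.1316, M+10 0.0236 → M+4 is the base peak.
P(M+4) = C(5,2) × 0.52732^3 × 0.47268^2 = 10 × 0.14662996 × 0.22342638 = 0.327610 (base)
P(M) = C(5,0) × 0.52732^5 × 0.47268^0 = 1 × 0.04077286 × 1.0000 = 0.040773
Relative intensity = 0.040773 / 0.327610 × 100 = 12.45

12.45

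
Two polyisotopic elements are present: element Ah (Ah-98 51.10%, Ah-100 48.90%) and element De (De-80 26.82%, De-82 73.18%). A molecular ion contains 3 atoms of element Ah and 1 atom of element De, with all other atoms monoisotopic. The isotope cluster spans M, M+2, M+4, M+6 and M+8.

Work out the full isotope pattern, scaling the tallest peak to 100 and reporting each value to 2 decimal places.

Element Ah pattern (n=3): 0.13343283 : 0.38306451 : 0.36657249 : 0.11693017
Element De pattern (n=1): 0.2682 : 0.7318
Convolve the two distributions (both contribute in 2-u steps):
  M: 0.13343283×0.2682 = 0.035787
  M+2: 0.13343283×0.7318 + 0.38306451×0.2682 = 0.200384
  M+4: 0.38306451×0.7318 + 0.36657249×0.2682 = 0.378641
  M+6: 0.36657249×0.7318 + 0.11693017×0.2682 = 0.299618
  M+8: 0.11693017×0.7318 = 0.085569
Scale to base peak (0.378641) = 100: 9.45 : 52.92 : 100.00 : 79.13 : 22.60

9.45 : 52.92 : 100.00 : 79.13 : 22.60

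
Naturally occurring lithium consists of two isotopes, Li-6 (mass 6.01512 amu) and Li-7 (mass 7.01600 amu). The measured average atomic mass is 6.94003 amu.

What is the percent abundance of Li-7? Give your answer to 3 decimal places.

92.410%

With x = fraction of Li-6 (so Li-7 is 1 − x):
6.01512·x + 7.01600·(1 − x) = 6.94003
(6.01512 − 7.01600)·x = 6.94003 − 7.01600
x = -0.07597 / -1.00088 = 0.07590 → 7.590% Li-6, 92.410% Li-7.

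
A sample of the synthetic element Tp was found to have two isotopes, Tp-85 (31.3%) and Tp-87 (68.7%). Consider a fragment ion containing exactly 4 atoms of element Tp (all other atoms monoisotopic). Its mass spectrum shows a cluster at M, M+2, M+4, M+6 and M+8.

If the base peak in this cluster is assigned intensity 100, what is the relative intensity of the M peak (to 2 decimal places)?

2.36

Term probabilities: M 0.0096, M+2 0.0843, M+4 0.2774, M+6 0.4060, M+8 0.2228. Base peak = M+6.
P(M+6) = C(4,3) × 0.313^1 × 0.687^3 = 4 × 0.3130 × 0.3242427 = 0.405952 (base)
P(M) = C(4,0) × 0.313^4 × 0.687^0 = 1 × 0.00959792 × 1.0000 = 0.009598
Relative intensity = 0.009598 / 0.405952 × 100 = 2.36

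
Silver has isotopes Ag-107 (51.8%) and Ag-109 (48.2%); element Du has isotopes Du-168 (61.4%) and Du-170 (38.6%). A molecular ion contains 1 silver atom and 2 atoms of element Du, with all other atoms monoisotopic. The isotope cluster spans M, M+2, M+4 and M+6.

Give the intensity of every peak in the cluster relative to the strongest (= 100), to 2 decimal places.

45.71 : 100.00 : 71.54 : 16.81

Silver pattern (n=1): 0.5180 : 0.4820
Element Du pattern (n=2): 0.376996 : 0.474008 : 0.148996
Convolve the two distributions (both contribute in 2-u steps):
  M: 0.5180×0.376996 = 0.195284
  M+2: 0.5180×0.474008 + 0.4820×0.376996 = 0.427248
  M+4: 0.5180×0.148996 + 0.4820×0.474008 = 0.305652
  M+6: 0.4820×0.148996 = 0.071816
Scale to base peak (0.427248) = 100: 45.71 : 100.00 : 71.54 : 16.81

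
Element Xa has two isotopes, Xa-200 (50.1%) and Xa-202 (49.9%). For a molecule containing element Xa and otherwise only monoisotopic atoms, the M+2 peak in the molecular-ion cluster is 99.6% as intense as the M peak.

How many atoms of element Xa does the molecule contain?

With n Xa atoms, P(M+2)/P(M) = C(n,1)·p^(n−1)q / p^n = n·q/p = n · 0.499/0.501.
n = 0.996 × 0.501/0.499 = 1.00 ≈ 1

1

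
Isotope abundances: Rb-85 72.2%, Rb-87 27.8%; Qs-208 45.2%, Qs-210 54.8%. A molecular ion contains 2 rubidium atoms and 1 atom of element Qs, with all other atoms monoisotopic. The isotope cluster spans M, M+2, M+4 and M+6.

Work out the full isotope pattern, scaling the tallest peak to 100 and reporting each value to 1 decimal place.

50.4 : 100.0 : 54.6 : 9.1

Rubidium pattern (n=2): 0.521284 : 0.401432 : 0.077284
Element Qs pattern (n=1): 0.4520 : 0.5480
Convolve the two distributions (both contribute in 2-u steps):
  M: 0.521284×0.4520 = 0.235620
  M+2: 0.521284×0.5480 + 0.401432×0.4520 = 0.467111
  M+4: 0.401432×0.5480 + 0.077284×0.4520 = 0.254917
  M+6: 0.077284×0.5480 = 0.042352
Scale to base peak (0.467111) = 100: 50.4 : 100.0 : 54.6 : 9.1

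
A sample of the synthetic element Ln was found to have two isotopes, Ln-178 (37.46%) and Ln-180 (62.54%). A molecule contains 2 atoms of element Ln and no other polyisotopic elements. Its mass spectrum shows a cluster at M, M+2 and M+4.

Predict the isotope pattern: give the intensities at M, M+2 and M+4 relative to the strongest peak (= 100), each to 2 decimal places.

Expanding (0.3746 + 0.6254)^2:
P(M) = 0.3746^2 = 0.140325
P(M+2) = 2 × 0.3746^1 × 0.6254^1 = 0.468550
P(M+4) = 0.6254^2 = 0.391125
The M+2 peak is largest (0.468550); scaling to 100 gives 29.95 : 100.00 : 83.48.

29.95 : 100.00 : 83.48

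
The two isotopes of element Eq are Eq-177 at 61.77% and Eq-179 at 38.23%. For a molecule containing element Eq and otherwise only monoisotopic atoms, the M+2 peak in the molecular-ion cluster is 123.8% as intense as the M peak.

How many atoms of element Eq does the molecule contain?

2

With n Eq atoms, P(M+2)/P(M) = C(n,1)·p^(n−1)q / p^n = n·q/p = n · 0.3823/0.6177.
n = 1.238 × 0.6177/0.3823 = 2.00 ≈ 2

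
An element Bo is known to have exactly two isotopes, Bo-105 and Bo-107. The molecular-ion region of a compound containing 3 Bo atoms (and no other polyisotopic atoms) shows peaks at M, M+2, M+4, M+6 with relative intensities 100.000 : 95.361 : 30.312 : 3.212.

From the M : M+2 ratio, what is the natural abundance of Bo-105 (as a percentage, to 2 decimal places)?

Let p = fractional abundance of Bo-105. I(M+2)/I(M) = [C(3,1)·p^2·(1−p)] / p^3 = 3·(1−p)/p = 95.361/100.000 = 0.9536
(1−p)/p = 0.9536/3 = 0.3179  ⇒  p = 1/(1 + 0.3179) = 0.7588
Bo-105: 75.88%, Bo-107: 24.12%.

75.88%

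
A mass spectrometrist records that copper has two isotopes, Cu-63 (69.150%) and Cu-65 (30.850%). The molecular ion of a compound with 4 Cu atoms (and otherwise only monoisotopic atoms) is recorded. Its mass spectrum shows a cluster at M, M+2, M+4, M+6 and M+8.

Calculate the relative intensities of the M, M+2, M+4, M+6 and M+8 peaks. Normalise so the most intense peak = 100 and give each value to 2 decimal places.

56.04 : 100.00 : 66.92 : 19.90 : 2.22

Expanding (0.69150 + 0.30850)^4:
P(M) = 0.69150^4 = 0.228649
P(M+2) = 4 × 0.69150^3 × 0.30850^1 = 0.408030
P(M+4) = 6 × 0.69150^2 × 0.30850^2 = 0.273052
P(M+6) = 4 × 0.69150^1 × 0.30850^3 = 0.081212
P(M+8) = 0.30850^4 = 0.009058
The M+2 peak is largest (0.408030); scaling to 100 gives 56.04 : 100.00 : 66.92 : 19.90 : 2.22.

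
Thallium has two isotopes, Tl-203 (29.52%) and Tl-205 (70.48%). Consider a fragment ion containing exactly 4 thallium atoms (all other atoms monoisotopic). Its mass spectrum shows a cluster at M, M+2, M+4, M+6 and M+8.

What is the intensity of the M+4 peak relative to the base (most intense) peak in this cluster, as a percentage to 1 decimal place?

Term probabilities: M 0.0076, M+2 0.0725, M+4 0.2597, M+6 0.4134, M+8 0.2468. Base peak = M+6.
P(M+6) = C(4,3) × 0.2952^1 × 0.7048^3 = 4 × 0.2952 × 0.35010449 = 0.413403 (base)
P(M+4) = C(4,2) × 0.2952^2 × 0.7048^2 = 6 × 0.08714304 × 0.49674304 = 0.259726
Relative intensity = 0.259726 / 0.413403 × 100 = 62.8

62.8%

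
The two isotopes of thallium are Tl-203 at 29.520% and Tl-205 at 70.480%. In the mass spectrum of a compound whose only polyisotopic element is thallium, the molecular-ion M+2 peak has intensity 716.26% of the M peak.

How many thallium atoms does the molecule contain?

3

The M+2/M ratio from n Tl atoms is n · q/p = n · 0.70480/0.29520.
n = 7.1626 × 0.29520/0.70480 = 3.00 ≈ 3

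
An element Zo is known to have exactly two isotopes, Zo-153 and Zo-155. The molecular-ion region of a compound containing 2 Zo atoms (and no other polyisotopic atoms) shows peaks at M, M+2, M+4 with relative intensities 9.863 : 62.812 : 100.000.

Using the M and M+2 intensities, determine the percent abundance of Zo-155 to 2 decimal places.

76.10%

Write p for the Zo-153 fraction. I(M+2)/I(M) = [C(2,1)·p^1·(1−p)] / p^2 = 2·(1−p)/p = 62.812/9.863 = 6.3684
(1−p)/p = 6.3684/2 = 3.1842  ⇒  p = 1/(1 + 3.1842) = 0.2390
Zo-153: 23.90%, Zo-155: 76.10%.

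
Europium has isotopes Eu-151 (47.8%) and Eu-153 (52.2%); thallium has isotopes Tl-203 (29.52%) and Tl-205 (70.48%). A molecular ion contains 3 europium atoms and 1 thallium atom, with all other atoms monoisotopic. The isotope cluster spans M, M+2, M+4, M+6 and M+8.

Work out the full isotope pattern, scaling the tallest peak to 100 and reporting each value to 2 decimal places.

8.77 : 49.68 : 100.00 : 86.36 : 27.28

Europium pattern (n=3): 0.10921535 : 0.35780594 : 0.39074206 : 0.14223665
Thallium pattern (n=1): 0.2952 : 0.7048
Convolve the two distributions (both contribute in 2-u steps):
  M: 0.10921535×0.2952 = 0.032240
  M+2: 0.10921535×0.7048 + 0.35780594×0.2952 = 0.182599
  M+4: 0.35780594×0.7048 + 0.39074206×0.2952 = 0.367529
  M+6: 0.39074206×0.7048 + 0.14223665×0.2952 = 0.317383
  M+8: 0.14223665×0.7048 = 0.100248
Scale to base peak (0.367529) = 100: 8.77 : 49.68 : 100.00 : 86.36 : 27.28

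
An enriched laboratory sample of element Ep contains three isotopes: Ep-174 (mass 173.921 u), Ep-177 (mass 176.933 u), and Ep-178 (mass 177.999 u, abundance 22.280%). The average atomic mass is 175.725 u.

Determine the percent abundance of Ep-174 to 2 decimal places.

47.99%

Let x and y be the fractions of Ep-174 and Ep-177. Then x + y = 1 − 0.22280 = 0.77720 and 173.921x + 176.933y = 175.725 − 0.22280×177.999 = 136.0668228.
Substituting: 173.921x + 176.933(0.77720 − x) = 136.0668228
(173.921 − 176.933)x = -1.4455048  ⇒  x = 0.47992, y = 0.29728
Ep-174: 47.99%, Ep-177: 29.73%.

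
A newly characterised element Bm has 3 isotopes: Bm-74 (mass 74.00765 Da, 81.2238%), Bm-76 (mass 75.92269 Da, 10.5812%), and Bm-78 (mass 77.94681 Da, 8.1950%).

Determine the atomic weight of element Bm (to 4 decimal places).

74.5331 Da

Average mass = Σ (abundance × isotope mass) = 0.812238 × 74.00765 + 0.105812 × 75.92269 + 0.081950 × 77.94681
= 60.111826 + 8.033532 + 6.387741 = 74.533099 Da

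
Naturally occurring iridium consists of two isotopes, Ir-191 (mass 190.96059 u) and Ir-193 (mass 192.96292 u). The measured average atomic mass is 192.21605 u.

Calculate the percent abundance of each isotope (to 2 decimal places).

Ir-191: 37.30%, Ir-193: 62.70%

With x = fraction of Ir-191 (so Ir-193 is 1 − x):
190.96059·x + 192.96292·(1 − x) = 192.21605
(190.96059 − 192.96292)·x = 192.21605 − 192.96292
x = -0.74687 / -2.00233 = 0.37300 → 37.30% Ir-191, 62.70% Ir-193.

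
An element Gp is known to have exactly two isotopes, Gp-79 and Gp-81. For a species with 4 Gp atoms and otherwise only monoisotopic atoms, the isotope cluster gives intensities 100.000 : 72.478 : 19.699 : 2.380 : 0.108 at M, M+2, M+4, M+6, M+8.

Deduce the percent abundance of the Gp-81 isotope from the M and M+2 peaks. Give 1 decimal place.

15.3%

Write p for the Gp-79 fraction. I(M+2)/I(M) = [C(4,1)·p^3·(1−p)] / p^4 = 4·(1−p)/p = 72.478/100.000 = 0.7248
(1−p)/p = 0.7248/4 = 0.1812  ⇒  p = 1/(1 + 0.1812) = 0.8466
Gp-79: 84.7%, Gp-81: 15.3%.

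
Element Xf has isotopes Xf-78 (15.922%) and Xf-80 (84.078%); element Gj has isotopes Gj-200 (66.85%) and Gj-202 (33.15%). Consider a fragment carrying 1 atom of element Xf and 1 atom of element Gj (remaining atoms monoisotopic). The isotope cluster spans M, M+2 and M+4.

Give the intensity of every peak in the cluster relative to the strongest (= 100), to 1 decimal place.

Element Xf pattern (n=1): 0.15922 : 0.84078
Element Gj pattern (n=1): 0.6685 : 0.3315
Convolve the two distributions (both contribute in 2-u steps):
  M: 0.15922×0.6685 = 0.106439
  M+2: 0.15922×0.3315 + 0.84078×0.6685 = 0.614843
  M+4: 0.84078×0.3315 = 0.278719
Scale to base peak (0.614843) = 100: 17.3 : 100.0 : 45.3

17.3 : 100.0 : 45.3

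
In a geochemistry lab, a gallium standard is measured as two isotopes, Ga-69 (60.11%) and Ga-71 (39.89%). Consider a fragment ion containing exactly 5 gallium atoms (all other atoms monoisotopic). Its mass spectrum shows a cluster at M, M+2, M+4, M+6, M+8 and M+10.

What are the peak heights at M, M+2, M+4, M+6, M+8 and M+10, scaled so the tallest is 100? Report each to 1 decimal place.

22.7 : 75.3 : 100.0 : 66.4 : 22.0 : 2.9

Expanding (0.6011 + 0.3989)^5:
P(M) = 0.6011^5 = 0.078475
P(M+2) = 5 × 0.6011^4 × 0.3989^1 = 0.260388
P(M+4) = 10 × 0.6011^3 × 0.3989^2 = 0.345596
P(M+6) = 10 × 0.6011^2 × 0.3989^3 = 0.229343
P(M+8) = 5 × 0.6011^1 × 0.3989^4 = 0.076098
P(M+10) = 0.3989^5 = 0.010100
The M+4 peak is largest (0.345596); scaling to 100 gives 22.7 : 75.3 : 100.0 : 66.4 : 22.0 : 2.9.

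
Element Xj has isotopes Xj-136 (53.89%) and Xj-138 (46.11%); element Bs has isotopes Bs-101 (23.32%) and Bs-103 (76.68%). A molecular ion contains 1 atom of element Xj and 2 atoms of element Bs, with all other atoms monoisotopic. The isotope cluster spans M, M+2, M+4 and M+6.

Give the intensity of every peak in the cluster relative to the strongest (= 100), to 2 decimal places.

Element Xj pattern (n=1): 0.5389 : 0.4611
Element Bs pattern (n=2): 0.05438224 : 0.35763552 : 0.58798224
Convolve the two distributions (both contribute in 2-u steps):
  M: 0.5389×0.05438224 = 0.029307
  M+2: 0.5389×0.35763552 + 0.4611×0.05438224 = 0.217805
  M+4: 0.5389×0.58798224 + 0.4611×0.35763552 = 0.481769
  M+6: 0.4611×0.58798224 = 0.271119
Scale to base peak (0.481769) = 100: 6.08 : 45.21 : 100.00 : 56.28

6.08 : 45.21 : 100.00 : 56.28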